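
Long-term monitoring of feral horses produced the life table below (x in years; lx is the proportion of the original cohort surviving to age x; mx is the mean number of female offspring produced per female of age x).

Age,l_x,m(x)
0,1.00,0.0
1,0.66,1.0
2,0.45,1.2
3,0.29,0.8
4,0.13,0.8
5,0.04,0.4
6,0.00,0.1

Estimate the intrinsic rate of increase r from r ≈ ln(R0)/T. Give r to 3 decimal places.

0.233

R0 = Σ lx·mx = 0 + 0.66 + 0.54 + 0.232 + 0.104 + 0.016 + 0 = 1.552
Σ x·lx·mx = 2.932; T = 2.932/1.552 = 1.88918…
r ≈ ln(R0)/T = ln(1.552)/1.88918… = 0.23266… → 0.233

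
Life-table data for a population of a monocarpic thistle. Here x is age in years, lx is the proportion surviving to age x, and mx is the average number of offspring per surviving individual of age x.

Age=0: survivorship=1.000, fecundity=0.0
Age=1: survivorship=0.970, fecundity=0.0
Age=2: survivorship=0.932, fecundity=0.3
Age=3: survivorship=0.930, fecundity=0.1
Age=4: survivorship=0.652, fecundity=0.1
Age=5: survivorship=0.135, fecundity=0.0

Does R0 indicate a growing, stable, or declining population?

R0 = Σ lx·mx = 0 + 0 + 0.2796 + 0.093 + 0.0652 + 0 = 0.4378
R0 < 1, so the population is declining.

declining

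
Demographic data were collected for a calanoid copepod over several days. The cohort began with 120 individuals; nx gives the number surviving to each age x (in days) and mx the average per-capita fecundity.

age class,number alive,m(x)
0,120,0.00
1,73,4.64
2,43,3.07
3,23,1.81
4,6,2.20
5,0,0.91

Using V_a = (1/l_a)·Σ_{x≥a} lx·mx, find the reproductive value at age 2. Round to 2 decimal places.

lx = nx/n0 = nx/120: 1, 0.60833…, 0.35833…, 0.19167…, 0.05, 0
lx·mx for x ≥ 2: 1.100083…, 0.346917…, 0.11, 0 → sum = 1.557…
V_2 = 1.557… / l_2 = 1.557… / 0.358333… = 4.345116… → 4.35

4.35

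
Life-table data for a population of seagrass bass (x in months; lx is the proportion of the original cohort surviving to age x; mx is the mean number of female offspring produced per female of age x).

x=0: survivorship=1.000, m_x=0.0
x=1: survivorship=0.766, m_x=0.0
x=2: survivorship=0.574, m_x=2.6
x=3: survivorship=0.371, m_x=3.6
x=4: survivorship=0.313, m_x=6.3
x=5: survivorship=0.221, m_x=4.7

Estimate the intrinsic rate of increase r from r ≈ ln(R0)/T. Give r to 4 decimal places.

0.5132

R0 = Σ lx·mx = 0 + 0 + 1.4924 + 1.3356 + 1.9719 + 1.0387 = 5.8386
Σ x·lx·mx = 20.0727; T = 20.0727/5.8386 = 3.43793…
r ≈ ln(R0)/T = ln(5.8386)/3.43793… = 0.513242… → 0.5132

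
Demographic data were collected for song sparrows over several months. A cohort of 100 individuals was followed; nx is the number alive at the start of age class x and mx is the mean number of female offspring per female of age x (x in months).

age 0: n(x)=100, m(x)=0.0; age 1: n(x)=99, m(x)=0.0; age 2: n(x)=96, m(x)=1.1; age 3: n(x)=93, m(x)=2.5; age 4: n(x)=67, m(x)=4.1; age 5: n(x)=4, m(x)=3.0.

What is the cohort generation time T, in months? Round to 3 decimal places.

3.309

lx = nx/n0 = nx/100: 1, 0.99, 0.96, 0.93, 0.67, 0.04
lx·mx: 0, 0, 1.056, 2.325, 2.747, 0.12 → R0 = 6.248
x·lx·mx: 0, 0, 2.112, 6.975, 10.988, 0.6 → Σ = 20.675
T = 20.675 / 6.248 = 3.309059… → 3.309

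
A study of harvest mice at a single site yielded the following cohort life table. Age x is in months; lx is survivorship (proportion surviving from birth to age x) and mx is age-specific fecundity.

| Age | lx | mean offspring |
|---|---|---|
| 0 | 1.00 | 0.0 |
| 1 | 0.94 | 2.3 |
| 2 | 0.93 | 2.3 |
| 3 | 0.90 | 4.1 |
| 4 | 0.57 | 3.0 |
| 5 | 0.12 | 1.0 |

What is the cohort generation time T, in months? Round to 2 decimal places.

2.54

lx·mx: 0, 2.162, 2.139, 3.69, 1.71, 0.12 → R0 = 9.821
x·lx·mx: 0, 2.162, 4.278, 11.07, 6.84, 0.6 → Σ = 24.95
T = 24.95 / 9.821 = 2.540474… → 2.54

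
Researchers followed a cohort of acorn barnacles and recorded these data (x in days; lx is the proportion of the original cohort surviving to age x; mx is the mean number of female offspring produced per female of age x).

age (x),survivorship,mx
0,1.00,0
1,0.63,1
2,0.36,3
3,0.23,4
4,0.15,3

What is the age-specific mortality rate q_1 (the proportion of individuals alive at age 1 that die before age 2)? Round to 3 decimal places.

q_1 = (l_1 − l_2) / l_1 = (0.63 − 0.36) / 0.63
     = 0.27 / 0.63 = 0.428571… → 0.429

0.429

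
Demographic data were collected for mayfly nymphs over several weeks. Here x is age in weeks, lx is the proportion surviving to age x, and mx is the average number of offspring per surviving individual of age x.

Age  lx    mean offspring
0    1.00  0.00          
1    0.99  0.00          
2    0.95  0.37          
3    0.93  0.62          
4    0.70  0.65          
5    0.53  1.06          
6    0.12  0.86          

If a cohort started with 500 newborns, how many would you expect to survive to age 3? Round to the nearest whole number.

Expected survivors = N0 · l_3 = 500 × 0.93 = 465 → 465

465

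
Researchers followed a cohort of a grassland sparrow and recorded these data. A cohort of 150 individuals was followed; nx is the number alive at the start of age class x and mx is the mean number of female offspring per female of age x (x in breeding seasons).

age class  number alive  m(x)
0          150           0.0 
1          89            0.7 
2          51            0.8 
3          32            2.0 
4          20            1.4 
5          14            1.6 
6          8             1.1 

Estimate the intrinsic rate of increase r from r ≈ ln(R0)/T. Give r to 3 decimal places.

0.152

lx = nx/n0 = nx/150: 1, 0.59333…, 0.34, 0.21333…, 0.13333…, 0.09333…, 0.05333…
R0 = Σ lx·mx = 0 + 0.41533… + 0.272 + 0.42667… + 0.18667… + 0.14933… + 0.05867… = 1.508667…
Σ x·lx·mx = 4.084667…; T = 4.084667…/1.508667… = 2.70747…
r ≈ ln(R0)/T = ln(1.508667…)/2.70747… = 0.15189… → 0.152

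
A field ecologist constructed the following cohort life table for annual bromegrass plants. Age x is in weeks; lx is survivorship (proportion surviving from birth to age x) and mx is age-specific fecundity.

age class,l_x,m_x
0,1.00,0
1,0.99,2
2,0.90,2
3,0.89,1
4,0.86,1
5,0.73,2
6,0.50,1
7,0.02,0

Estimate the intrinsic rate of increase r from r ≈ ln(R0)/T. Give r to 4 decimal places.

R0 = Σ lx·mx = 0 + 1.98 + 1.8 + 0.89 + 0.86 + 1.46 + 0.5 + 0 = 7.49
Σ x·lx·mx = 21.99; T = 21.99/7.49 = 2.93591…
r ≈ ln(R0)/T = ln(7.49)/2.93591… = 0.68584… → 0.6858

0.6858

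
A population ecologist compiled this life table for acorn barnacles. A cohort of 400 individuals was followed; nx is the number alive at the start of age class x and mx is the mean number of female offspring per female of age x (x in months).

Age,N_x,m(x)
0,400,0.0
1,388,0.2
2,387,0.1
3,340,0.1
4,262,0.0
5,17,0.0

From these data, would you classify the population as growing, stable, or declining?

declining

lx = nx/n0 = nx/400: 1, 0.97, 0.9675, 0.85, 0.655, 0.0425
R0 = Σ lx·mx = 0 + 0.194 + 0.09675 + 0.085 + 0 + 0 = 0.37575
R0 < 1, so the population is declining.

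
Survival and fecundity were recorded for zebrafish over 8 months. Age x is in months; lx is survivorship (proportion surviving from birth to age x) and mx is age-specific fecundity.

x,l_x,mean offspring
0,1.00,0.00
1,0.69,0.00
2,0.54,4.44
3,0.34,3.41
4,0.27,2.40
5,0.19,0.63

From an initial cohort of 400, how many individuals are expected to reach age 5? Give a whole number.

76

Expected survivors = N0 · l_5 = 400 × 0.19 = 76 → 76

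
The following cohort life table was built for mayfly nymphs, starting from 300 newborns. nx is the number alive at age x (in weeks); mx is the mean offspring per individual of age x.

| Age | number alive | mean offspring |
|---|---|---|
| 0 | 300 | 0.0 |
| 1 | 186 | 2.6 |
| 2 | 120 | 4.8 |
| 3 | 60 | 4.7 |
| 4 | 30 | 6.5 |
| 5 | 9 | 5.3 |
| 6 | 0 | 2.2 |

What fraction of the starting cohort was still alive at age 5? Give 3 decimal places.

0.030

l_5 = n_5/n_0 = 9/300 = 0.03 → 0.030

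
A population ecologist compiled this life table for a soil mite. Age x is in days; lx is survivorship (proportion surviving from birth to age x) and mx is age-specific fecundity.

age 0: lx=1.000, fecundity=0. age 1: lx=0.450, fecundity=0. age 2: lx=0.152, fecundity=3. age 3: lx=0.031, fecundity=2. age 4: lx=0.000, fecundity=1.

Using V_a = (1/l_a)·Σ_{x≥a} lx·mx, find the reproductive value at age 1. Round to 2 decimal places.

lx·mx for x ≥ 1: 0, 0.456, 0.062, 0 → sum = 0.518
V_1 = 0.518 / l_1 = 0.518 / 0.45 = 1.151111… → 1.15

1.15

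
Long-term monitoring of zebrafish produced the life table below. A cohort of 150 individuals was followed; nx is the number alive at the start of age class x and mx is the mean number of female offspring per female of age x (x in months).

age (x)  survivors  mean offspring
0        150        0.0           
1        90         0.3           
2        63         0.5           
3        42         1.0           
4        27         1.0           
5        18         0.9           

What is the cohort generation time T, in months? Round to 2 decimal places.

2.82

lx = nx/n0 = nx/150: 1, 0.6, 0.42, 0.28, 0.18, 0.12
lx·mx: 0, 0.18, 0.21, 0.28, 0.18, 0.108 → R0 = 0.958
x·lx·mx: 0, 0.18, 0.42, 0.84, 0.72, 0.54 → Σ = 2.7
T = 2.7 / 0.958 = 2.818372… → 2.82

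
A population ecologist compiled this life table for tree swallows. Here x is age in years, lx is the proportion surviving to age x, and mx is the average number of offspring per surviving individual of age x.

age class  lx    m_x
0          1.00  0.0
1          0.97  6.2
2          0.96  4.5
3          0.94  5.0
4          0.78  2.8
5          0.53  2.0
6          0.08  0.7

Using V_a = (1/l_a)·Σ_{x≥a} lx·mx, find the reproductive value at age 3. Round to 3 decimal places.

8.511

lx·mx for x ≥ 3: 4.7, 2.184, 1.06, 0.056 → sum = 8
V_3 = 8 / l_3 = 8 / 0.94 = 8.510638… → 8.511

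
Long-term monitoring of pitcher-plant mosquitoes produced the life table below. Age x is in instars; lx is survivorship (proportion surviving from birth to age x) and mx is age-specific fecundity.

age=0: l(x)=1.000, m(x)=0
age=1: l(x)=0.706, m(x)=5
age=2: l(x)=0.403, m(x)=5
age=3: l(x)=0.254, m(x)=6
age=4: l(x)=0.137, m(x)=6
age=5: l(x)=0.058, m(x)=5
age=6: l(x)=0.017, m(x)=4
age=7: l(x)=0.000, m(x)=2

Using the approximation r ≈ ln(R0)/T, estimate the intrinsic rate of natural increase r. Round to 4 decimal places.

R0 = Σ lx·mx = 0 + 3.53 + 2.015 + 1.524 + 0.822 + 0.29 + 0.068 + 0 = 8.249
Σ x·lx·mx = 17.278; T = 17.278/8.249 = 2.09456…
r ≈ ln(R0)/T = ln(8.249)/2.09456… = 1.007417… → 1.0074

1.0074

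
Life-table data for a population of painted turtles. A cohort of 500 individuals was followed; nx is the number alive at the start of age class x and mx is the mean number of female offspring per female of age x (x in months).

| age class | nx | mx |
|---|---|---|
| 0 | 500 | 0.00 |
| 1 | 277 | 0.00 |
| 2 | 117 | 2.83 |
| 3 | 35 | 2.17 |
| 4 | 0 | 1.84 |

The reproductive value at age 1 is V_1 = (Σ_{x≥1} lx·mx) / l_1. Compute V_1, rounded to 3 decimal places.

1.470

lx = nx/n0 = nx/500: 1, 0.554, 0.234, 0.07, 0
lx·mx for x ≥ 1: 0, 0.66222, 0.1519, 0 → sum = 0.81412
V_1 = 0.81412 / l_1 = 0.81412 / 0.554 = 1.469531… → 1.470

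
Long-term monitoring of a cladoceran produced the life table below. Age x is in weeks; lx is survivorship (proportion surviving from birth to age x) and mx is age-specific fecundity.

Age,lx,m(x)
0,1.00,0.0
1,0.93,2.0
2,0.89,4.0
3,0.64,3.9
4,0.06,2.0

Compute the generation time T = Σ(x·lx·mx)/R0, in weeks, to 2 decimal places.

lx·mx: 0, 1.86, 3.56, 2.496, 0.12 → R0 = 8.036
x·lx·mx: 0, 1.86, 7.12, 7.488, 0.48 → Σ = 16.948
T = 16.948 / 8.036 = 2.109009… → 2.11

2.11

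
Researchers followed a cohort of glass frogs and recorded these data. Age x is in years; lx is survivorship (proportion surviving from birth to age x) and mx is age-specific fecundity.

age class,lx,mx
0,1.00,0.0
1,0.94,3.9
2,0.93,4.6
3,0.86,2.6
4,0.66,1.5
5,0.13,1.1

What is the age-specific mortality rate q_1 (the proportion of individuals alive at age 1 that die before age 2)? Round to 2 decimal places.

0.01

q_1 = (l_1 − l_2) / l_1 = (0.94 − 0.93) / 0.94
     = 0.01 / 0.94 = 0.010638… → 0.01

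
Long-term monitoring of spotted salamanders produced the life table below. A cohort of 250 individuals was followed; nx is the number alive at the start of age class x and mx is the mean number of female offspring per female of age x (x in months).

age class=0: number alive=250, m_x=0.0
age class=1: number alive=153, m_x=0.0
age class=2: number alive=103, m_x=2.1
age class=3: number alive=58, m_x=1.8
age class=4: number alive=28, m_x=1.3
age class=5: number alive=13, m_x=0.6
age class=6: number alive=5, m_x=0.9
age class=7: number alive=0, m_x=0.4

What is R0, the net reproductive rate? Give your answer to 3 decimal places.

lx = nx/n0 = nx/250: 1, 0.612, 0.412, 0.232, 0.112, 0.052, 0.02, 0
lx·mx by age: 0, 0, 0.8652, 0.4176, 0.1456, 0.0312, 0.018, 0
R0 = Σ lx·mx = 1.4776 → 1.478

1.478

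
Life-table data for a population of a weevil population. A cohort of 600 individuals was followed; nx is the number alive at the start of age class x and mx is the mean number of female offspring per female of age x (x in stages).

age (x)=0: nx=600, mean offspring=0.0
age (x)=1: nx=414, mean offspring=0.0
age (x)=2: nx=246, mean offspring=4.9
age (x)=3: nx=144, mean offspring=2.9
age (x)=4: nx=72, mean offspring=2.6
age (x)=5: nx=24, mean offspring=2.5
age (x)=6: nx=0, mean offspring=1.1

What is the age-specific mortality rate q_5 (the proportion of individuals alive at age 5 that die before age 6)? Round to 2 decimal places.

1.00

lx = nx/n0 = nx/600: 1, 0.69, 0.41, 0.24, 0.12, 0.04, 0
q_5 = (l_5 − l_6) / l_5 = (0.04 − 0) / 0.04
     = 0.04 / 0.04 = 1 → 1.00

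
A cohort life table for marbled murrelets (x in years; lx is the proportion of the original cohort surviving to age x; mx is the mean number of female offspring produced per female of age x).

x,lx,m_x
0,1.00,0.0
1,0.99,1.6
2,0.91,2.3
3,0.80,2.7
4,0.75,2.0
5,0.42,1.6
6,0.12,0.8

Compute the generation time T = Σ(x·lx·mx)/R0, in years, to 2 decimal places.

2.74

lx·mx: 0, 1.584, 2.093, 2.16, 1.5, 0.672, 0.096 → R0 = 8.105
x·lx·mx: 0, 1.584, 4.186, 6.48, 6, 3.36, 0.576 → Σ = 22.186
T = 22.186 / 8.105 = 2.737323… → 2.74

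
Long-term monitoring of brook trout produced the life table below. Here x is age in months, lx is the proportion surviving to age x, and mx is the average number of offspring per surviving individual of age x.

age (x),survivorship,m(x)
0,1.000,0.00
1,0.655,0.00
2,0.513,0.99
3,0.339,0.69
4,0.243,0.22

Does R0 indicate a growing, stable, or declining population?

declining

R0 = Σ lx·mx = 0 + 0 + 0.50787 + 0.23391 + 0.05346 = 0.79524
R0 < 1, so the population is declining.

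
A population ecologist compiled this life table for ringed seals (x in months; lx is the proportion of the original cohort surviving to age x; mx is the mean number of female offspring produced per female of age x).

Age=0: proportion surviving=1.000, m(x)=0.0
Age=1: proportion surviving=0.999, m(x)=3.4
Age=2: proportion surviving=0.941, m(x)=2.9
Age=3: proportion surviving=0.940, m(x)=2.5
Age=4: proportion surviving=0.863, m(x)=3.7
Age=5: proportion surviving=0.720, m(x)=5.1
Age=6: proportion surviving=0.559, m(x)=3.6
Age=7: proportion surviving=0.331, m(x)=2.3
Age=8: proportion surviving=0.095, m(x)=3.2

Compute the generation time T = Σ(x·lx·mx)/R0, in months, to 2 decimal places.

lx·mx: 0, 3.3966, 2.7289, 2.35, 3.1931, 3.672, 2.0124, 0.7613, 0.304 → R0 = 18.4183
x·lx·mx: 0, 3.3966, 5.4578, 7.05, 12.7724, 18.36, 12.0744, 5.3291, 2.432 → Σ = 66.8723
T = 66.8723 / 18.4183 = 3.630753… → 3.63

3.63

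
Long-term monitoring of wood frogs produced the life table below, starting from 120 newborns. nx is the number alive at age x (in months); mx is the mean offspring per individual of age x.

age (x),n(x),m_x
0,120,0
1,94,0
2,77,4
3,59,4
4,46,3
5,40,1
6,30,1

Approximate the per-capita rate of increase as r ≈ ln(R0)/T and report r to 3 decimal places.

0.612

lx = nx/n0 = nx/120: 1, 0.78333…, 0.64167…, 0.49167…, 0.38333…, 0.33333…, 0.25
R0 = Σ lx·mx = 0 + 0 + 2.56667… + 1.96667… + 1.15… + 0.33333… + 0.25 = 6.266667…
Σ x·lx·mx = 18.8…; T = 18.8…/6.266667… = 3…
r ≈ ln(R0)/T = ln(6.266667…)/3… = 0.61175… → 0.612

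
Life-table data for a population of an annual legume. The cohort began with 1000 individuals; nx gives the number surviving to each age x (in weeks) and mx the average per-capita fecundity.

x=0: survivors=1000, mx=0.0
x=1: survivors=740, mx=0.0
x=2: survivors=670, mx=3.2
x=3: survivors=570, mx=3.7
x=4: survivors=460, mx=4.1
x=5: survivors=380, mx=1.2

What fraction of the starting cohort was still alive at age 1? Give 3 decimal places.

0.740

l_1 = n_1/n_0 = 740/1000 = 0.74 → 0.740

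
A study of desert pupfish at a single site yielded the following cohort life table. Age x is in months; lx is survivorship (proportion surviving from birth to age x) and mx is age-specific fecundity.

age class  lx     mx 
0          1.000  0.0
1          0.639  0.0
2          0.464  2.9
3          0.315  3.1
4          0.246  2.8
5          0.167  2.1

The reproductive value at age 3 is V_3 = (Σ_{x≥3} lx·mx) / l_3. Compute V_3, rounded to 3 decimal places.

6.400

lx·mx for x ≥ 3: 0.9765, 0.6888, 0.3507 → sum = 2.016
V_3 = 2.016 / l_3 = 2.016 / 0.315 = 6.4 → 6.400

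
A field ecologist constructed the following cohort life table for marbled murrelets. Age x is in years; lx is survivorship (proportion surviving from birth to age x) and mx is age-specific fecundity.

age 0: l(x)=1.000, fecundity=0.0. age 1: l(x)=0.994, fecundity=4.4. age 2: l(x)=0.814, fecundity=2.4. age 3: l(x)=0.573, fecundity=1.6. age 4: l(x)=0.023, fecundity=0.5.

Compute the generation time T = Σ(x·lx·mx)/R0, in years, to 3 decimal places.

1.527

lx·mx: 0, 4.3736, 1.9536, 0.9168, 0.0115 → R0 = 7.2555
x·lx·mx: 0, 4.3736, 3.9072, 2.7504, 0.046 → Σ = 11.0772
T = 11.0772 / 7.2555 = 1.526731… → 1.527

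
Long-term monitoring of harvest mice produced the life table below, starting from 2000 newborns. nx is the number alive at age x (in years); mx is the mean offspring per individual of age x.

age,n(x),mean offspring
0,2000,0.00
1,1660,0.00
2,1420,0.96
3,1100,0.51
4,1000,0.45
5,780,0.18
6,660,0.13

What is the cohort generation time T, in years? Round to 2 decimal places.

2.86

lx = nx/n0 = nx/2000: 1, 0.83, 0.71, 0.55, 0.5, 0.39, 0.33
lx·mx: 0, 0, 0.6816, 0.2805, 0.225, 0.0702, 0.0429 → R0 = 1.3002
x·lx·mx: 0, 0, 1.3632, 0.8415, 0.9, 0.351, 0.2574 → Σ = 3.7131
T = 3.7131 / 1.3002 = 2.855791… → 2.86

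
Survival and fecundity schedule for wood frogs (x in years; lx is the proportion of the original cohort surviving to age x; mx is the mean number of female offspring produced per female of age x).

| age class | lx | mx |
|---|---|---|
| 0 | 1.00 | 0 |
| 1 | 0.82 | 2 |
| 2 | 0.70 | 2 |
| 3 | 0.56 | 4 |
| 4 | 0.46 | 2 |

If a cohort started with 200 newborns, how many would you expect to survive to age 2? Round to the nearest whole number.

Expected survivors = N0 · l_2 = 200 × 0.70 = 140 → 140

140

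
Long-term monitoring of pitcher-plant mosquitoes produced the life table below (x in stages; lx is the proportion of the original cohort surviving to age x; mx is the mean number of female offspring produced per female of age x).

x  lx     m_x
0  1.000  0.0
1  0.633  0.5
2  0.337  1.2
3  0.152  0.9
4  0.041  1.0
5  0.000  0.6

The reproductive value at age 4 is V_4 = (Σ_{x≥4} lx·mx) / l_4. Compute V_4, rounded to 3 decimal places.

1.000

lx·mx for x ≥ 4: 0.041, 0 → sum = 0.041
V_4 = 0.041 / l_4 = 0.041 / 0.041 = 1 → 1.000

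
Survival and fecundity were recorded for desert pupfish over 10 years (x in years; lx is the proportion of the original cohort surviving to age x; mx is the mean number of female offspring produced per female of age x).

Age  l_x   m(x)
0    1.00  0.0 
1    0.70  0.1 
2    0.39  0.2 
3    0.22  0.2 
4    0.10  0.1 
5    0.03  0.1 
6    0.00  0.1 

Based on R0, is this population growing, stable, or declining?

declining

R0 = Σ lx·mx = 0 + 0.07 + 0.078 + 0.044 + 0.01 + 0.003 + 0 = 0.205
R0 < 1, so the population is declining.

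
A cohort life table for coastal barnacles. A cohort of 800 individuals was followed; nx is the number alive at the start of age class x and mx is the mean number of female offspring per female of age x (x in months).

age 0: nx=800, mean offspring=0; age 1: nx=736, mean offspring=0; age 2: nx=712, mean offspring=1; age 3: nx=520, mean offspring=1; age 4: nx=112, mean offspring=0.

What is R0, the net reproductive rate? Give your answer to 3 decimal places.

lx = nx/n0 = nx/800: 1, 0.92, 0.89, 0.65, 0.14
lx·mx by age: 0, 0, 0.89, 0.65, 0
R0 = Σ lx·mx = 1.54 → 1.540

1.540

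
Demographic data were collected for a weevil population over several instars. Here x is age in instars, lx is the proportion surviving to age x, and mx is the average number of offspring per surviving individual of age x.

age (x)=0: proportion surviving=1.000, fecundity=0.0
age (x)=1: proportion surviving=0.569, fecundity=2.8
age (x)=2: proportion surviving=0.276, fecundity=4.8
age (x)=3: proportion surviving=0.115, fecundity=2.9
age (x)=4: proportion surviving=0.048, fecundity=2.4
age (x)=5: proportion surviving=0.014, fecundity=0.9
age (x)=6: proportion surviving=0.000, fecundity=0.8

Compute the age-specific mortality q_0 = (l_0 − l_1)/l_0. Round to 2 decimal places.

0.43

q_0 = (l_0 − l_1) / l_0 = (1 − 0.569) / 1
     = 0.431 / 1 = 0.431 → 0.43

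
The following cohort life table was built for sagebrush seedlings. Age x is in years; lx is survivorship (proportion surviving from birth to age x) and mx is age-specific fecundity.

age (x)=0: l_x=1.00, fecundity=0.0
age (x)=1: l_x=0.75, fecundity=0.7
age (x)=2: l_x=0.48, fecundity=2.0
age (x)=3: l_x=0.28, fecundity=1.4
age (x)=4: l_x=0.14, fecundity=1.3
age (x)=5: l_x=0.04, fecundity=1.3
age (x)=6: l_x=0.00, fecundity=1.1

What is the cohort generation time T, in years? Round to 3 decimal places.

lx·mx: 0, 0.525, 0.96, 0.392, 0.182, 0.052, 0 → R0 = 2.111
x·lx·mx: 0, 0.525, 1.92, 1.176, 0.728, 0.26, 0 → Σ = 4.609
T = 4.609 / 2.111 = 2.183325… → 2.183

2.183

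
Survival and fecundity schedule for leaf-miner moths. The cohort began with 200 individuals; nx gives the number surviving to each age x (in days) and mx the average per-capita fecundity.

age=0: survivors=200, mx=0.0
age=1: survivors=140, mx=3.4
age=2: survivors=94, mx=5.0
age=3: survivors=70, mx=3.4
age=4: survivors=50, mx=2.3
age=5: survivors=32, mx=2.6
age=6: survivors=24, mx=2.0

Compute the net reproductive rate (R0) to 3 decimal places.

lx = nx/n0 = nx/200: 1, 0.7, 0.47, 0.35, 0.25, 0.16, 0.12
lx·mx by age: 0, 2.38, 2.35, 1.19, 0.575, 0.416, 0.24
R0 = Σ lx·mx = 7.151 → 7.151

7.151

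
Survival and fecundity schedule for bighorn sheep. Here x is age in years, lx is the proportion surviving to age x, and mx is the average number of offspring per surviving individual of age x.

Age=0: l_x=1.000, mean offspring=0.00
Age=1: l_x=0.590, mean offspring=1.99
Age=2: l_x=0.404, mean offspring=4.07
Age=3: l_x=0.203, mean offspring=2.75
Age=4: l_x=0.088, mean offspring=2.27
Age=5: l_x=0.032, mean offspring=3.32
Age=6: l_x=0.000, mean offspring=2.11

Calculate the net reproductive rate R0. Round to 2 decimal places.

3.68

lx·mx by age: 0, 1.1741, 1.64428, 0.55825, 0.19976, 0.10624, 0
R0 = Σ lx·mx = 3.68263 → 3.68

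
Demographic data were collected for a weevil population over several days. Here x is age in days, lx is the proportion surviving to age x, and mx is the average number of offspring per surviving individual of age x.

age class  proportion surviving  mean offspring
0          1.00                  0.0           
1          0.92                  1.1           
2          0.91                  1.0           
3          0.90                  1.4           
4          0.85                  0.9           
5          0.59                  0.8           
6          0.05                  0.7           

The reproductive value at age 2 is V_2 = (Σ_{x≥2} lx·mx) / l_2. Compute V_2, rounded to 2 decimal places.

lx·mx for x ≥ 2: 0.91, 1.26, 0.765, 0.472, 0.035 → sum = 3.442
V_2 = 3.442 / l_2 = 3.442 / 0.91 = 3.782418… → 3.78

3.78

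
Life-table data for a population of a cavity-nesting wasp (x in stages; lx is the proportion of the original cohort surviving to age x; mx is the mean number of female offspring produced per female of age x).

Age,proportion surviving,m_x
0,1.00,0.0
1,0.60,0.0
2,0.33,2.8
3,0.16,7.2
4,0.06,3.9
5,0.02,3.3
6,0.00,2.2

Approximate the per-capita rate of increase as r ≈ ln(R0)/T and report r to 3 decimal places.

0.313

R0 = Σ lx·mx = 0 + 0 + 0.924 + 1.152 + 0.234 + 0.066 + 0 = 2.376
Σ x·lx·mx = 6.57; T = 6.57/2.376 = 2.76515…
r ≈ ln(R0)/T = ln(2.376)/2.76515… = 0.31297… → 0.313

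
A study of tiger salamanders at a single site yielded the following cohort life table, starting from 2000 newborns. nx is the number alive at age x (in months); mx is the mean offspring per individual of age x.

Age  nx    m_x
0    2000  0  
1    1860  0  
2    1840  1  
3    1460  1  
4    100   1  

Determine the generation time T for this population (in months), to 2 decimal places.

2.49

lx = nx/n0 = nx/2000: 1, 0.93, 0.92, 0.73, 0.05
lx·mx: 0, 0, 0.92, 0.73, 0.05 → R0 = 1.7
x·lx·mx: 0, 0, 1.84, 2.19, 0.2 → Σ = 4.23
T = 4.23 / 1.7 = 2.488235… → 2.49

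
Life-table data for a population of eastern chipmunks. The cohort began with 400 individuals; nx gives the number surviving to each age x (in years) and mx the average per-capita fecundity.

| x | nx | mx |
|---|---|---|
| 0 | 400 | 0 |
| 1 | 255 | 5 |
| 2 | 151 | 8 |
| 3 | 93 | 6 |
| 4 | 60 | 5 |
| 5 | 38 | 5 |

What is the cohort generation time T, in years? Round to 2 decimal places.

2.13

lx = nx/n0 = nx/400: 1, 0.6375, 0.3775, 0.2325, 0.15, 0.095
lx·mx: 0, 3.1875, 3.02, 1.395, 0.75, 0.475 → R0 = 8.8275
x·lx·mx: 0, 3.1875, 6.04, 4.185, 3, 2.375 → Σ = 18.7875
T = 18.7875 / 8.8275 = 2.128292… → 2.13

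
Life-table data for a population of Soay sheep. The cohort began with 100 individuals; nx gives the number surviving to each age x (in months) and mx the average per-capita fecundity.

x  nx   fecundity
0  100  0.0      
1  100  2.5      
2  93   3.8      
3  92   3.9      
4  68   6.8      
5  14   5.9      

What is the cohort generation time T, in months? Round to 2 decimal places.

lx = nx/n0 = nx/100: 1, 1, 0.93, 0.92, 0.68, 0.14
lx·mx: 0, 2.5, 3.534, 3.588, 4.624, 0.826 → R0 = 15.072
x·lx·mx: 0, 2.5, 7.068, 10.764, 18.496, 4.13 → Σ = 42.958
T = 42.958 / 15.072 = 2.850186… → 2.85

2.85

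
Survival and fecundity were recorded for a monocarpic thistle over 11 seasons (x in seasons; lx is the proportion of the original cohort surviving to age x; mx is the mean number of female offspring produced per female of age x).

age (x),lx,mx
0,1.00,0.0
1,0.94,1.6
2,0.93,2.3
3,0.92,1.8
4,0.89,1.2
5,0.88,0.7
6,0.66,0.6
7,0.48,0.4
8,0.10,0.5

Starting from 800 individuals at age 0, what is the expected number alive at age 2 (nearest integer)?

Expected survivors = N0 · l_2 = 800 × 0.93 = 744 → 744

744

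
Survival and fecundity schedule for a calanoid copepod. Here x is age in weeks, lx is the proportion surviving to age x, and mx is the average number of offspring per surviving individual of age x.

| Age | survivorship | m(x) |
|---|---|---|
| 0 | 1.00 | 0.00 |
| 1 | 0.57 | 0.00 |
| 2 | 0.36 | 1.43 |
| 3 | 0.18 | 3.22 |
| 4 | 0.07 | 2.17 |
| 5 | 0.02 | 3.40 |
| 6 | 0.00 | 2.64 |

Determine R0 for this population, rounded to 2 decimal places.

lx·mx by age: 0, 0, 0.5148, 0.5796, 0.1519, 0.068, 0
R0 = Σ lx·mx = 1.3143 → 1.31

1.31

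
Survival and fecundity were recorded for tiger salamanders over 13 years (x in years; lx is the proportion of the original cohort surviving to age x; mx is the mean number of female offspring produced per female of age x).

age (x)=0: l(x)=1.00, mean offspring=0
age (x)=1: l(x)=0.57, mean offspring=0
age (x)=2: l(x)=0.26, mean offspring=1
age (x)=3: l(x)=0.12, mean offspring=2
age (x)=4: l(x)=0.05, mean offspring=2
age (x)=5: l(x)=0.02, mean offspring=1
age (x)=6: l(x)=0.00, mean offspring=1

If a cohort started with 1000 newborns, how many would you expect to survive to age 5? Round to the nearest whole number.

20

Expected survivors = N0 · l_5 = 1000 × 0.02 = 20 → 20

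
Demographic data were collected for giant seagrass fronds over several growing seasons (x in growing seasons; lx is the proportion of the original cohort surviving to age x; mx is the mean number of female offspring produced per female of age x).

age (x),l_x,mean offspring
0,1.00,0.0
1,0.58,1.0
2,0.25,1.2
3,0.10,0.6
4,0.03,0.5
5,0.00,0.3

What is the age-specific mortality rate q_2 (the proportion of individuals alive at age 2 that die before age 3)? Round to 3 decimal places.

0.600

q_2 = (l_2 − l_3) / l_2 = (0.25 − 0.1) / 0.25
     = 0.15 / 0.25 = 0.6 → 0.600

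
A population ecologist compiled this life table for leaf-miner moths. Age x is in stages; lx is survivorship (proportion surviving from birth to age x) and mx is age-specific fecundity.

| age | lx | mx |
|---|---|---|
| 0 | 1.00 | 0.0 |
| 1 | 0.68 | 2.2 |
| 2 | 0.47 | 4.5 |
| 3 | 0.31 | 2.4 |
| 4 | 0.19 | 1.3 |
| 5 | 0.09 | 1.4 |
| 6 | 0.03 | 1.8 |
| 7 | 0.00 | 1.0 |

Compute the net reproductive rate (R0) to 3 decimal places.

lx·mx by age: 0, 1.496, 2.115, 0.744, 0.247, 0.126, 0.054, 0
R0 = Σ lx·mx = 4.782 → 4.782

4.782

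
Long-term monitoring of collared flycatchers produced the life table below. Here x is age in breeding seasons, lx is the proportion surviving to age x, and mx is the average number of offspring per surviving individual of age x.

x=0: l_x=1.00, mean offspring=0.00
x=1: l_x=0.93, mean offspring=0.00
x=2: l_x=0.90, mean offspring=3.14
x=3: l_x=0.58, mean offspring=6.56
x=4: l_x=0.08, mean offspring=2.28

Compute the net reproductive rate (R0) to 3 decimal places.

lx·mx by age: 0, 0, 2.826, 3.8048, 0.1824
R0 = Σ lx·mx = 6.8132 → 6.813

6.813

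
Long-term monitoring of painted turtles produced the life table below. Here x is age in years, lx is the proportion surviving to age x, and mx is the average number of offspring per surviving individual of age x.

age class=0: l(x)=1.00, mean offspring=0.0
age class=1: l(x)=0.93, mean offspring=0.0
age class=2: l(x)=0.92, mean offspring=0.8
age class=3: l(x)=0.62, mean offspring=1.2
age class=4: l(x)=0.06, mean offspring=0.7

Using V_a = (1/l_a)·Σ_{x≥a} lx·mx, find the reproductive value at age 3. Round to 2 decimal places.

lx·mx for x ≥ 3: 0.744, 0.042 → sum = 0.786
V_3 = 0.786 / l_3 = 0.786 / 0.62 = 1.267742… → 1.27

1.27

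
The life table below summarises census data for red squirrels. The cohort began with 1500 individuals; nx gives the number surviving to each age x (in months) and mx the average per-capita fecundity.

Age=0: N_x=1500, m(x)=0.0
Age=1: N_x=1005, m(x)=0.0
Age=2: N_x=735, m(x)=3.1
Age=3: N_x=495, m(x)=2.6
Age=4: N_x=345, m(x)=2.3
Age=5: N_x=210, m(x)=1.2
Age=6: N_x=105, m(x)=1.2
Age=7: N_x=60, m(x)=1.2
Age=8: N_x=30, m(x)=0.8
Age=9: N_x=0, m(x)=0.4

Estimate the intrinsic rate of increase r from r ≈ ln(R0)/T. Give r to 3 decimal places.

lx = nx/n0 = nx/1500: 1, 0.67, 0.49, 0.33, 0.23, 0.14, 0.07, 0.04, 0.02, 0
R0 = Σ lx·mx = 0 + 0 + 1.519 + 0.858 + 0.529 + 0.168 + 0.084 + 0.048 + 0.016 + 0 = 3.222
Σ x·lx·mx = 9.536; T = 9.536/3.222 = 2.95965…
r ≈ ln(R0)/T = ln(3.222)/2.95965… = 0.39532… → 0.395

0.395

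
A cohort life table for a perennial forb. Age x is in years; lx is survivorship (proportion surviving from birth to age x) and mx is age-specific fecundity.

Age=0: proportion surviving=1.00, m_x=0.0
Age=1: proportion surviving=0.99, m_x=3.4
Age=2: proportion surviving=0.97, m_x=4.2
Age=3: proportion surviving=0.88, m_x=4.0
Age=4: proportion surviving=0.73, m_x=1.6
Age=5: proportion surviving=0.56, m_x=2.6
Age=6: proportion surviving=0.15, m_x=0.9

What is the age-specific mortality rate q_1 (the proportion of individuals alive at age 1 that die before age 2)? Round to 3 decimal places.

0.020

q_1 = (l_1 − l_2) / l_1 = (0.99 − 0.97) / 0.99
     = 0.02 / 0.99 = 0.020202… → 0.020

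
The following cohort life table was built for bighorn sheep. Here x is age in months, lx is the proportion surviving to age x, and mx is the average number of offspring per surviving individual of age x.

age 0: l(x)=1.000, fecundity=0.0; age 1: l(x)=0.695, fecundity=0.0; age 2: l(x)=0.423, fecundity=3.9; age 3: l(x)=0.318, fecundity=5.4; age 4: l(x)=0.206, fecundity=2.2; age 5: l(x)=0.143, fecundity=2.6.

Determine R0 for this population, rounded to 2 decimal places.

4.19

lx·mx by age: 0, 0, 1.6497, 1.7172, 0.4532, 0.3718
R0 = Σ lx·mx = 4.1919 → 4.19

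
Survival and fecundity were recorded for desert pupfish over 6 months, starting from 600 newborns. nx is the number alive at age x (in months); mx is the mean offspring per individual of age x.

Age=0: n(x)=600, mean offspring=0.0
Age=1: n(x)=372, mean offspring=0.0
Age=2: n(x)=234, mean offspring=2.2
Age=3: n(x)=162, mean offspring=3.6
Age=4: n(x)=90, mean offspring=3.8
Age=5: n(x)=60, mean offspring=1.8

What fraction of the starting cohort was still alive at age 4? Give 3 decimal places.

l_4 = n_4/n_0 = 90/600 = 0.15 → 0.150

0.150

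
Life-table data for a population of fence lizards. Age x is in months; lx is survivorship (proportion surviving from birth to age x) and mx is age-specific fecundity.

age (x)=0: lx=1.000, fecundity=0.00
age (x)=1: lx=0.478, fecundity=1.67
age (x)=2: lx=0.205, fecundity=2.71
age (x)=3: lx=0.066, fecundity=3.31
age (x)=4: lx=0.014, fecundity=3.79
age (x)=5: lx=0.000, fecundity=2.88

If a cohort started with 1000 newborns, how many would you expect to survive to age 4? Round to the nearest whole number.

Expected survivors = N0 · l_4 = 1000 × 0.014 = 14 → 14

14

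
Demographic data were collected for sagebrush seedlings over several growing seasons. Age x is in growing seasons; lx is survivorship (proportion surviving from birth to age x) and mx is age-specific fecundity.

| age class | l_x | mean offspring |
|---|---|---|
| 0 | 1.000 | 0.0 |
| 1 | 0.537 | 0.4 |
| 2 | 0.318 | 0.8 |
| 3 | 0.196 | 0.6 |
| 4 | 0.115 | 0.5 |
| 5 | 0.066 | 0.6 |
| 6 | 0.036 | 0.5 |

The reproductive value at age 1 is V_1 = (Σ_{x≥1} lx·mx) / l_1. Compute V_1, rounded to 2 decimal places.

lx·mx for x ≥ 1: 0.2148, 0.2544, 0.1176, 0.0575, 0.0396, 0.018 → sum = 0.7019
V_1 = 0.7019 / l_1 = 0.7019 / 0.537 = 1.307076… → 1.31

1.31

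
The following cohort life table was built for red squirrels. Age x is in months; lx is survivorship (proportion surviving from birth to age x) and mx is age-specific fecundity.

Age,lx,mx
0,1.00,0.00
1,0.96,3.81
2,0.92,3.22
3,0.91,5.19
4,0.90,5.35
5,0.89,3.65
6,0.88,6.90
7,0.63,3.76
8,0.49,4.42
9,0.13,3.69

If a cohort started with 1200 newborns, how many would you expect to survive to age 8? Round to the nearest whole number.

588

Expected survivors = N0 · l_8 = 1200 × 0.49 = 588 → 588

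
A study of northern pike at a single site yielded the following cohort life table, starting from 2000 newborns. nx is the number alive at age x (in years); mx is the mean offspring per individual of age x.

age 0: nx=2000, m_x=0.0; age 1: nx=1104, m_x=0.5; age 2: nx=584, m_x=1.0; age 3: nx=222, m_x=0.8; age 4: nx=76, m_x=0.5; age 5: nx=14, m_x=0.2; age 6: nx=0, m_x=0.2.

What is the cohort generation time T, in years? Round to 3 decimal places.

1.786

lx = nx/n0 = nx/2000: 1, 0.552, 0.292, 0.111, 0.038, 0.007, 0
lx·mx: 0, 0.276, 0.292, 0.0888, 0.019, 0.0014, 0 → R0 = 0.6772
x·lx·mx: 0, 0.276, 0.584, 0.2664, 0.076, 0.007, 0 → Σ = 1.2094
T = 1.2094 / 0.6772 = 1.785883… → 1.786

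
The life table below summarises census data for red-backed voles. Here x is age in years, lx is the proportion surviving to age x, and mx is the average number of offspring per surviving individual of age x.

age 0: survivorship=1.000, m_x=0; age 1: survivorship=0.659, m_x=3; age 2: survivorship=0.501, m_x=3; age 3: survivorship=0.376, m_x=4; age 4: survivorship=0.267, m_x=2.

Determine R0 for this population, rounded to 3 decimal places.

lx·mx by age: 0, 1.977, 1.503, 1.504, 0.534
R0 = Σ lx·mx = 5.518 → 5.518

5.518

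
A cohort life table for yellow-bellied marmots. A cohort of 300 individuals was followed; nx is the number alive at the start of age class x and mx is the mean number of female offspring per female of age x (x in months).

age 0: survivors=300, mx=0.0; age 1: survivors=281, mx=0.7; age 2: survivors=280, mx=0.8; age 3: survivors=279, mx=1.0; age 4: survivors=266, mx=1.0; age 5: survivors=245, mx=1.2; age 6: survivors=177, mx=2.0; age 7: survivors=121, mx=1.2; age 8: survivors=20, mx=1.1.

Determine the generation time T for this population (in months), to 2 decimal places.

lx = nx/n0 = nx/300: 1, 0.93667…, 0.93333…, 0.93, 0.88667…, 0.81667…, 0.59, 0.40333…, 0.06667…
lx·mx: 0, 0.655667…, 0.746667…, 0.93, 0.886667…, 0.98…, 1.18, 0.484…, 0.073333… → R0 = 5.936333…
x·lx·mx: 0, 0.655667…, 1.493333…, 2.79, 3.546667…, 4.9…, 7.08, 3.388…, 0.586667… → Σ = 24.440333…
T = 24.440333… / 5.936333… = 4.117076… → 4.12

4.12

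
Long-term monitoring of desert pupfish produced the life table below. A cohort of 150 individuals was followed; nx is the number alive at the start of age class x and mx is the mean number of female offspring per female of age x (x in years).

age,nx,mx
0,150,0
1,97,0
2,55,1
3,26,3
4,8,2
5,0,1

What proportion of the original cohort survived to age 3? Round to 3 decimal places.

l_3 = n_3/n_0 = 26/150 = 0.173333… → 0.173

0.173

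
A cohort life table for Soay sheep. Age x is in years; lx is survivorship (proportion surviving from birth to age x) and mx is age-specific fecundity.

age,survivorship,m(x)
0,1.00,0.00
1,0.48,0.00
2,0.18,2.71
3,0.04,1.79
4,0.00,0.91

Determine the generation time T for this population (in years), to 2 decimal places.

lx·mx: 0, 0, 0.4878, 0.0716, 0 → R0 = 0.5594
x·lx·mx: 0, 0, 0.9756, 0.2148, 0 → Σ = 1.1904
T = 1.1904 / 0.5594 = 2.127994… → 2.13

2.13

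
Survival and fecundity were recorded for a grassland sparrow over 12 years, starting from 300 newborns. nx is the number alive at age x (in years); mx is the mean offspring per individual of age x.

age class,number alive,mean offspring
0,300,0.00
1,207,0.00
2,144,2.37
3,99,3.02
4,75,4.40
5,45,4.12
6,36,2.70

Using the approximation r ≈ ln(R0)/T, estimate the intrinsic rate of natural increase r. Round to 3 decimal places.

0.406

lx = nx/n0 = nx/300: 1, 0.69, 0.48, 0.33, 0.25, 0.15, 0.12
R0 = Σ lx·mx = 0 + 0 + 1.1376 + 0.9966 + 1.1 + 0.618 + 0.324 = 4.1762
Σ x·lx·mx = 14.699; T = 14.699/4.1762 = 3.51971…
r ≈ ln(R0)/T = ln(4.1762)/3.51971… = 0.40611… → 0.406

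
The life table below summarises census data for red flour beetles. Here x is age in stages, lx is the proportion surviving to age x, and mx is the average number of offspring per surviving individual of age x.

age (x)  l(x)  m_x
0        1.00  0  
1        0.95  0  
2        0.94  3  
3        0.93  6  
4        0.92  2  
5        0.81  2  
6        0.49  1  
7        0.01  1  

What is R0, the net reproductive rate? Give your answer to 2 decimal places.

12.36

lx·mx by age: 0, 0, 2.82, 5.58, 1.84, 1.62, 0.49, 0.01
R0 = Σ lx·mx = 12.36 → 12.36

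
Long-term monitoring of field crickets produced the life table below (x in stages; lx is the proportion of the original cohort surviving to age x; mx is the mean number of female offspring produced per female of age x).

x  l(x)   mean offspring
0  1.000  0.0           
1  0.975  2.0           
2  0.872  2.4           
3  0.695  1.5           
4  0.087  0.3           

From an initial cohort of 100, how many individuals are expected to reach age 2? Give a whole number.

Expected survivors = N0 · l_2 = 100 × 0.872 = 87.2 → 87

87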